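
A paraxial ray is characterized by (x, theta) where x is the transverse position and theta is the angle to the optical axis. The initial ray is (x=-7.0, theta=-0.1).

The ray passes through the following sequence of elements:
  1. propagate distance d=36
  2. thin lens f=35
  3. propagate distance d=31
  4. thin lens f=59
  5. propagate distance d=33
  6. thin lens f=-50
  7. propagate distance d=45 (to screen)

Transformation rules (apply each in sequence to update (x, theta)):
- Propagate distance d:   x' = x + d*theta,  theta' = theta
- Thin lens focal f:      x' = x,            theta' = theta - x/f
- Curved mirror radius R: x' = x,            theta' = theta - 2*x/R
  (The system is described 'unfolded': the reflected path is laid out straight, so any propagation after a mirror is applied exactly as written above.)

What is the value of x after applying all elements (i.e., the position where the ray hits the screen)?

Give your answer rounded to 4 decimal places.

Initial: x=-7.0000 theta=-0.1000
After 1 (propagate distance d=36): x=-10.6000 theta=-0.1000
After 2 (thin lens f=35): x=-10.6000 theta=71/350 (≈0.2029)
After 3 (propagate distance d=31): x=-1509/350 (≈-4.3114) theta=71/350 (≈0.2029)
After 4 (thin lens f=59): x=-1509/350 (≈-4.3114) theta=407/1475 (≈0.2759)
After 5 (propagate distance d=33): x=99003/20650 (≈4.7943) theta=407/1475 (≈0.2759)
After 6 (thin lens f=-50): x=99003/20650 (≈4.7943) theta=383903/1032500 (≈0.3718)
After 7 (propagate distance d=45 (to screen)): x=4445157/206500 (≈21.5262) theta=383903/1032500 (≈0.3718)
Rounded to 4 decimal places: x = 21.5262

Answer: 21.5262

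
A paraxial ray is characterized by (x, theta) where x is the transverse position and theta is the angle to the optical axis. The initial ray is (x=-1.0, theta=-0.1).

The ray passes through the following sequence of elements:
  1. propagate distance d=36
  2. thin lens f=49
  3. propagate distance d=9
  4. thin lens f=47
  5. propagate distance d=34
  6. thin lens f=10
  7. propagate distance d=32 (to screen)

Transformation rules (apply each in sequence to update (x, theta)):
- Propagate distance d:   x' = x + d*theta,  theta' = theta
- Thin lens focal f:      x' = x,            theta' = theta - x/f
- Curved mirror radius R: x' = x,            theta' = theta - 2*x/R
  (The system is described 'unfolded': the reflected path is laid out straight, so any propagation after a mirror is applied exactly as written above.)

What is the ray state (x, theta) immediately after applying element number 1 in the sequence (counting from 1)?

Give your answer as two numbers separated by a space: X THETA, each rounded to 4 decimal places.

Initial: x=-1.0000 theta=-0.1000
After 1 (propagate distance d=36): x=-4.6000 theta=-0.1000
Rounded to 4 decimal places: x = -4.6000, theta = -0.1000

Answer: -4.6000 -0.1000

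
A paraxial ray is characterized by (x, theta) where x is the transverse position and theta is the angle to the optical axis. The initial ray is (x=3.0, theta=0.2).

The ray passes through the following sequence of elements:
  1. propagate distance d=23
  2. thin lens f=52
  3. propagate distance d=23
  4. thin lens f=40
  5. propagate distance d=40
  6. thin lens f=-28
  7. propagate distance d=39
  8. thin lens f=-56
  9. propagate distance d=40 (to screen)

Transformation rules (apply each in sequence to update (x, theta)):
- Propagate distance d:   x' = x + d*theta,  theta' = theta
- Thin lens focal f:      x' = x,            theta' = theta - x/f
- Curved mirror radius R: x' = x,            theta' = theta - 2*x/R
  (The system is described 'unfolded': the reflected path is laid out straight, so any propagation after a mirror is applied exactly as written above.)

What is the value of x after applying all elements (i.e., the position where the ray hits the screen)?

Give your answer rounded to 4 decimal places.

Answer: -5.9454

Derivation:
Initial: x=3.0000 theta=0.2000
After 1 (propagate distance d=23): x=7.6000 theta=0.2000
After 2 (thin lens f=52): x=7.6000 theta=7/130 (≈0.0538)
After 3 (propagate distance d=23): x=1149/130 (≈8.8385) theta=7/130 (≈0.0538)
After 4 (thin lens f=40): x=1149/130 (≈8.8385) theta=-869/5200 (≈-0.1671)
After 5 (propagate distance d=40): x=28/13 (≈2.1538) theta=-869/5200 (≈-0.1671)
After 6 (thin lens f=-28): x=28/13 (≈2.1538) theta=-469/5200 (≈-0.0902)
After 7 (propagate distance d=39): x=-7091/5200 (≈-1.3637) theta=-469/5200 (≈-0.0902)
After 8 (thin lens f=-56): x=-7091/5200 (≈-1.3637) theta=-953/8320 (≈-0.1145)
After 9 (propagate distance d=40 (to screen)): x=-7729/1300 (≈-5.9454) theta=-953/8320 (≈-0.1145)
Rounded to 4 decimal places: x = -5.9454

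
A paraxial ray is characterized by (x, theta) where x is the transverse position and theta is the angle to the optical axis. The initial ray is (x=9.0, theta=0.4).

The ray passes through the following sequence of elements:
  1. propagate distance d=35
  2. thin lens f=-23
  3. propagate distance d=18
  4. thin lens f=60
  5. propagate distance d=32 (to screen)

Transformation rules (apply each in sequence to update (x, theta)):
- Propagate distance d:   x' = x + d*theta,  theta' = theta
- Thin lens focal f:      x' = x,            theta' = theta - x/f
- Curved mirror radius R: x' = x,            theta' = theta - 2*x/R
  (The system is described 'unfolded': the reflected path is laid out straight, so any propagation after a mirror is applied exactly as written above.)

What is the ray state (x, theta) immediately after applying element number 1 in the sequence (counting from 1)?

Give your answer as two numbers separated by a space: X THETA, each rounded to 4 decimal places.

Initial: x=9.0000 theta=0.4000
After 1 (propagate distance d=35): x=23.0000 theta=0.4000
Rounded to 4 decimal places: x = 23.0000, theta = 0.4000

Answer: 23.0000 0.4000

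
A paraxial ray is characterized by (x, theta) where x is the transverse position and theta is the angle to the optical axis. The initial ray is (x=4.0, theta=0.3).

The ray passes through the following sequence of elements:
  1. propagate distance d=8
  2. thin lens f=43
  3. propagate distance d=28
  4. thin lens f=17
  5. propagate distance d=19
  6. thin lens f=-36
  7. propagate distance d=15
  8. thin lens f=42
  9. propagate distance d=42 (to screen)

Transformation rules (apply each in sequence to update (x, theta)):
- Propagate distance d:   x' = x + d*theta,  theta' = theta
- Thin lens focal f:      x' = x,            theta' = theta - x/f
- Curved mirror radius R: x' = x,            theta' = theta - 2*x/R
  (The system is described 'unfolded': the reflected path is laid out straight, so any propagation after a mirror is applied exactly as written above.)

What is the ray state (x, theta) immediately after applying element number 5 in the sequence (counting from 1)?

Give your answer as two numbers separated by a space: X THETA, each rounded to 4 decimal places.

Answer: 1.6212 -0.4743

Derivation:
Initial: x=4.0000 theta=0.3000
After 1 (propagate distance d=8): x=6.4000 theta=0.3000
After 2 (thin lens f=43): x=6.4000 theta=13/86 (≈0.1512)
After 3 (propagate distance d=28): x=2286/215 (≈10.6326) theta=13/86 (≈0.1512)
After 4 (thin lens f=17): x=2286/215 (≈10.6326) theta=-3467/7310 (≈-0.4743)
After 5 (propagate distance d=19): x=11851/7310 (≈1.6212) theta=-3467/7310 (≈-0.4743)
Rounded to 4 decimal places: x = 1.6212, theta = -0.4743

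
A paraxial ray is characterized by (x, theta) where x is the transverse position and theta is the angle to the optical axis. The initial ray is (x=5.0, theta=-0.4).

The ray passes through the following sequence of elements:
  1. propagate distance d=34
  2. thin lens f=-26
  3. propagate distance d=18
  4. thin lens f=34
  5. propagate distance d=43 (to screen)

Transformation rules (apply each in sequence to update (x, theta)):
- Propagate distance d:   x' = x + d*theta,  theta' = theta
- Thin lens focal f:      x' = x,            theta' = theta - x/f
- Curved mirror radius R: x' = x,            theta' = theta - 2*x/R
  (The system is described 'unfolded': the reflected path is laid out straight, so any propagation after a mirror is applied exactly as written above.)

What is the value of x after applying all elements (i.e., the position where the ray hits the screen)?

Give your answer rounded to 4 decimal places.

Initial: x=5.0000 theta=-0.4000
After 1 (propagate distance d=34): x=-8.6000 theta=-0.4000
After 2 (thin lens f=-26): x=-8.6000 theta=-19/26 (≈-0.7308)
After 3 (propagate distance d=18): x=-1414/65 (≈-21.7538) theta=-19/26 (≈-0.7308)
After 4 (thin lens f=34): x=-1414/65 (≈-21.7538) theta=-201/2210 (≈-0.0910)
After 5 (propagate distance d=43 (to screen)): x=-4363/170 (≈-25.6647) theta=-201/2210 (≈-0.0910)
Rounded to 4 decimal places: x = -25.6647

Answer: -25.6647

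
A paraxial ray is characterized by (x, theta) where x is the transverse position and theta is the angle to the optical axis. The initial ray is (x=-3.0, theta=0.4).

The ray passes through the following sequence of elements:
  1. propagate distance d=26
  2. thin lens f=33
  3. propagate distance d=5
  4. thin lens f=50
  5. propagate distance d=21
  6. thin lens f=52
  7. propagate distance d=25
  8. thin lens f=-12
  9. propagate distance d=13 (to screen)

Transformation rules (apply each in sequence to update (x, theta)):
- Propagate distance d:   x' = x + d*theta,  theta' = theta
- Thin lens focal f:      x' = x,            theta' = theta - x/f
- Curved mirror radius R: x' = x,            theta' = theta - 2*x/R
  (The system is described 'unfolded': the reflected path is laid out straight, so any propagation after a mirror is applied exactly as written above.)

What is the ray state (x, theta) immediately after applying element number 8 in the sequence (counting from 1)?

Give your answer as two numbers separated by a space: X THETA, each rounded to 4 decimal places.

Initial: x=-3.0000 theta=0.4000
After 1 (propagate distance d=26): x=7.4000 theta=0.4000
After 2 (thin lens f=33): x=7.4000 theta=29/165 (≈0.1758)
After 3 (propagate distance d=5): x=1366/165 (≈8.2788) theta=29/165 (≈0.1758)
After 4 (thin lens f=50): x=1366/165 (≈8.2788) theta=14/1375 (≈0.0102)
After 5 (propagate distance d=21): x=35032/4125 (≈8.4926) theta=14/1375 (≈0.0102)
After 6 (thin lens f=52): x=35032/4125 (≈8.4926) theta=-8212/53625 (≈-0.1531)
After 7 (propagate distance d=25): x=83372/17875 (≈4.6642) theta=-8212/53625 (≈-0.1531)
After 8 (thin lens f=-12): x=83372/17875 (≈4.6642) theta=12631/53625 (≈0.2355)
Rounded to 4 decimal places: x = 4.6642, theta = 0.2355

Answer: 4.6642 0.2355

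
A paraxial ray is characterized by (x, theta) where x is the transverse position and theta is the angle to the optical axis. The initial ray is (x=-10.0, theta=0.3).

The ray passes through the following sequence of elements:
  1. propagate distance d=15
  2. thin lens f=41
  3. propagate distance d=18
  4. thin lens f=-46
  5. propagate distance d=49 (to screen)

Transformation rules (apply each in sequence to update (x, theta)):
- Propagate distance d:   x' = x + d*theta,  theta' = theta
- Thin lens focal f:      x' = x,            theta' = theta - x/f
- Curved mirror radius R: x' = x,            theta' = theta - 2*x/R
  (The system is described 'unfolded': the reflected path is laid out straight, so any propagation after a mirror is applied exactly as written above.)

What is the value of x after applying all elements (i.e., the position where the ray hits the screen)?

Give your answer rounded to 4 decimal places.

Answer: 26.0534

Derivation:
Initial: x=-10.0000 theta=0.3000
After 1 (propagate distance d=15): x=-5.5000 theta=0.3000
After 2 (thin lens f=41): x=-5.5000 theta=89/205 (≈0.4341)
After 3 (propagate distance d=18): x=949/410 (≈2.3146) theta=89/205 (≈0.4341)
After 4 (thin lens f=-46): x=949/410 (≈2.3146) theta=9137/18860 (≈0.4845)
After 5 (propagate distance d=49 (to screen)): x=491367/18860 (≈26.0534) theta=9137/18860 (≈0.4845)
Rounded to 4 decimal places: x = 26.0534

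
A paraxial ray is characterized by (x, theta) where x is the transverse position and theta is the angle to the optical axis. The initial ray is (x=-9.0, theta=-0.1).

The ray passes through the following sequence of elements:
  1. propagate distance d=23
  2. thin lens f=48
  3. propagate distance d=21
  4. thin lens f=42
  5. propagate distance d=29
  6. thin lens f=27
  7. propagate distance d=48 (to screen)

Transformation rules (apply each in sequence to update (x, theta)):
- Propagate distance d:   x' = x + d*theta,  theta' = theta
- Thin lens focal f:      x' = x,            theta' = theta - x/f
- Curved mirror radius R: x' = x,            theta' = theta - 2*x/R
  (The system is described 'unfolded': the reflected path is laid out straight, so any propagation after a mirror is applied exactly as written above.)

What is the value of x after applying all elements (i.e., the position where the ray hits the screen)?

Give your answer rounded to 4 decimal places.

Answer: 15.1457

Derivation:
Initial: x=-9.0000 theta=-0.1000
After 1 (propagate distance d=23): x=-11.3000 theta=-0.1000
After 2 (thin lens f=48): x=-11.3000 theta=13/96 (≈0.1354)
After 3 (propagate distance d=21): x=-1353/160 (≈-8.4563) theta=13/96 (≈0.1354)
After 4 (thin lens f=42): x=-1353/160 (≈-8.4563) theta=2263/6720 (≈0.3368)
After 5 (propagate distance d=29): x=8801/6720 (≈1.3097) theta=2263/6720 (≈0.3368)
After 6 (thin lens f=27): x=8801/6720 (≈1.3097) theta=2615/9072 (≈0.2882)
After 7 (propagate distance d=48 (to screen)): x=916009/60480 (≈15.1457) theta=2615/9072 (≈0.2882)
Rounded to 4 decimal places: x = 15.1457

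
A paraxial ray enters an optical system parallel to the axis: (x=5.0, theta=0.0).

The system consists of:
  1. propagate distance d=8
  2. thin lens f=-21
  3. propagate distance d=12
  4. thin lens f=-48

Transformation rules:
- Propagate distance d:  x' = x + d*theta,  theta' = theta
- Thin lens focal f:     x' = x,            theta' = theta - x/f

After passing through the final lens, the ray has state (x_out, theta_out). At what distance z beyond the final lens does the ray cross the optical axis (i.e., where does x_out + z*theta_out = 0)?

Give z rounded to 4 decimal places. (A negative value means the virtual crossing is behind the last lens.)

Answer: -19.5556

Derivation:
Initial: x=5.0000 theta=0.0000
After 1 (propagate distance d=8): x=5.0000 theta=0.0000
After 2 (thin lens f=-21): x=5.0000 theta=5/21 (≈0.2381)
After 3 (propagate distance d=12): x=55/7 (≈7.8571) theta=5/21 (≈0.2381)
After 4 (thin lens f=-48): x=55/7 (≈7.8571) theta=45/112 (≈0.4018)
z_focus = -x_out/theta_out = -(55/7)/(45/112) = -176/9 ≈ -19.5556
Rounded to 4 decimal places: z = -19.5556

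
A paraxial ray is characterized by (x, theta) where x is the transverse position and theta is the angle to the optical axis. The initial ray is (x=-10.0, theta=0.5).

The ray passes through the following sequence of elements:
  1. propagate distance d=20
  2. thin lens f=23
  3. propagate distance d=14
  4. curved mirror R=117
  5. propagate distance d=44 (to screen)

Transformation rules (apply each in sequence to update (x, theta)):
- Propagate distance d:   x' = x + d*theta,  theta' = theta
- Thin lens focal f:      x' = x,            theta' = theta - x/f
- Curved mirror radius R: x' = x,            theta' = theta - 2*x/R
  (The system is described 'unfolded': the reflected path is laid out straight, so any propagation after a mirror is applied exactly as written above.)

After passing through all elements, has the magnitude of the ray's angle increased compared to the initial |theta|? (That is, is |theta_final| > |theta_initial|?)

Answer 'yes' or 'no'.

Initial: x=-10.0000 theta=0.5000
After 1 (propagate distance d=20): x=0.0000 theta=0.5000
After 2 (thin lens f=23): x=0.0000 theta=0.5000
After 3 (propagate distance d=14): x=7.0000 theta=0.5000
After 4 (curved mirror R=117): x=7.0000 theta=89/234 (≈0.3803)
After 5 (propagate distance d=44 (to screen)): x=2777/117 (≈23.7350) theta=89/234 (≈0.3803)
|theta_initial|=0.5000 |theta_final|=89/234 (≈0.3803) -> not increased

Answer: no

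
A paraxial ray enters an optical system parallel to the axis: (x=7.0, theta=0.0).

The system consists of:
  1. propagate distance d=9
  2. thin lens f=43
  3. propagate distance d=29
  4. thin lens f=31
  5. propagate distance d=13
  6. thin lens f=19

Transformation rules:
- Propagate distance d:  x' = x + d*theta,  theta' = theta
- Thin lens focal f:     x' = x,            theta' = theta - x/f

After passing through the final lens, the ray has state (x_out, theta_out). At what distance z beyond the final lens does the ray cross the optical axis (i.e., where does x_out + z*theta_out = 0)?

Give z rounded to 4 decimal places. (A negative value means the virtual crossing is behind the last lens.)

Answer: -4.0753

Derivation:
Initial: x=7.0000 theta=0.0000
After 1 (propagate distance d=9): x=7.0000 theta=0.0000
After 2 (thin lens f=43): x=7.0000 theta=-7/43 (≈-0.1628)
After 3 (propagate distance d=29): x=98/43 (≈2.2791) theta=-7/43 (≈-0.1628)
After 4 (thin lens f=31): x=98/43 (≈2.2791) theta=-315/1333 (≈-0.2363)
After 5 (propagate distance d=13): x=-1057/1333 (≈-0.7929) theta=-315/1333 (≈-0.2363)
After 6 (thin lens f=19): x=-1057/1333 (≈-0.7929) theta=-4928/25327 (≈-0.1946)
z_focus = -x_out/theta_out = -(-1057/1333)/(-4928/25327) = -2869/704 ≈ -4.0753
Rounded to 4 decimal places: z = -4.0753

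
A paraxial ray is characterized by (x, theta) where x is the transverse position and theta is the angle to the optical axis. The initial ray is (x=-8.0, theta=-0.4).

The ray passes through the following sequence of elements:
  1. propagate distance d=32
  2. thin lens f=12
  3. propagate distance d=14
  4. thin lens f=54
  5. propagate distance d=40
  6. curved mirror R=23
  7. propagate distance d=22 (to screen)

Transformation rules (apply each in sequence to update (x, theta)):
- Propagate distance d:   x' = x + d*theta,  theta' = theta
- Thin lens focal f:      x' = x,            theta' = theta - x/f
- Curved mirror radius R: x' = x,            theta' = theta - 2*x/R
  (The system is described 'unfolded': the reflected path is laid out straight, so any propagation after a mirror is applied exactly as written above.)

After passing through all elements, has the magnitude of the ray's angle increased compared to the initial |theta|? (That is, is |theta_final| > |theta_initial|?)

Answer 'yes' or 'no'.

Answer: yes

Derivation:
Initial: x=-8.0000 theta=-0.4000
After 1 (propagate distance d=32): x=-20.8000 theta=-0.4000
After 2 (thin lens f=12): x=-20.8000 theta=4/3 (≈1.3333)
After 3 (propagate distance d=14): x=-32/15 (≈-2.1333) theta=4/3 (≈1.3333)
After 4 (thin lens f=54): x=-32/15 (≈-2.1333) theta=556/405 (≈1.3728)
After 5 (propagate distance d=40): x=21376/405 (≈52.7802) theta=556/405 (≈1.3728)
After 6 (curved mirror R=23): x=21376/405 (≈52.7802) theta=-9988/3105 (≈-3.2167)
After 7 (propagate distance d=22 (to screen)): x=-33512/1863 (≈-17.9882) theta=-9988/3105 (≈-3.2167)
|theta_initial|=0.4000 |theta_final|=9988/3105 (≈3.2167) -> increased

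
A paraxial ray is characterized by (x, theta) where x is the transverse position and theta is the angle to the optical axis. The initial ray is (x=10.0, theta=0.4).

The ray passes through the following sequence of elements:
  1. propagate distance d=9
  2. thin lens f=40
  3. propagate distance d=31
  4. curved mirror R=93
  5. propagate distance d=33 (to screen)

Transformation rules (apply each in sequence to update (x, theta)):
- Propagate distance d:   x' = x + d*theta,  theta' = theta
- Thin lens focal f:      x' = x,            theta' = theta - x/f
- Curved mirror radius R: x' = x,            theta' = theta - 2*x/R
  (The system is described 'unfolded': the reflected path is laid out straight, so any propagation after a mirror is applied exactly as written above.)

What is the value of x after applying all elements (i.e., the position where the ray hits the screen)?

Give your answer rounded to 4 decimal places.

Answer: 6.4684

Derivation:
Initial: x=10.0000 theta=0.4000
After 1 (propagate distance d=9): x=13.6000 theta=0.4000
After 2 (thin lens f=40): x=13.6000 theta=0.0600
After 3 (propagate distance d=31): x=15.4600 theta=0.0600
After 4 (curved mirror R=93): x=15.4600 theta=-1267/4650 (≈-0.2725)
After 5 (propagate distance d=33 (to screen)): x=5013/775 (≈6.4684) theta=-1267/4650 (≈-0.2725)
Rounded to 4 decimal places: x = 6.4684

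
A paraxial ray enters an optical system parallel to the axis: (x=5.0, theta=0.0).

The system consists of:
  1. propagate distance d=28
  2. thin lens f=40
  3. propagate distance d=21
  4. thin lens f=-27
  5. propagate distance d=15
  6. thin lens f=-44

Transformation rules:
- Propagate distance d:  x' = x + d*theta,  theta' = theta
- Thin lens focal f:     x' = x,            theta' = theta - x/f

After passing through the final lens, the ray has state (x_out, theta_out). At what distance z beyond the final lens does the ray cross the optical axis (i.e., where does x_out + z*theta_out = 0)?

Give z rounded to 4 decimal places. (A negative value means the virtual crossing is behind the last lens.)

Answer: -421.7561

Derivation:
Initial: x=5.0000 theta=0.0000
After 1 (propagate distance d=28): x=5.0000 theta=0.0000
After 2 (thin lens f=40): x=5.0000 theta=-0.1250
After 3 (propagate distance d=21): x=2.3750 theta=-0.1250
After 4 (thin lens f=-27): x=2.3750 theta=-1/27 (≈-0.0370)
After 5 (propagate distance d=15): x=131/72 (≈1.8194) theta=-1/27 (≈-0.0370)
After 6 (thin lens f=-44): x=131/72 (≈1.8194) theta=41/9504 (≈0.0043)
z_focus = -x_out/theta_out = -(131/72)/(41/9504) = -17292/41 ≈ -421.7561
Rounded to 4 decimal places: z = -421.7561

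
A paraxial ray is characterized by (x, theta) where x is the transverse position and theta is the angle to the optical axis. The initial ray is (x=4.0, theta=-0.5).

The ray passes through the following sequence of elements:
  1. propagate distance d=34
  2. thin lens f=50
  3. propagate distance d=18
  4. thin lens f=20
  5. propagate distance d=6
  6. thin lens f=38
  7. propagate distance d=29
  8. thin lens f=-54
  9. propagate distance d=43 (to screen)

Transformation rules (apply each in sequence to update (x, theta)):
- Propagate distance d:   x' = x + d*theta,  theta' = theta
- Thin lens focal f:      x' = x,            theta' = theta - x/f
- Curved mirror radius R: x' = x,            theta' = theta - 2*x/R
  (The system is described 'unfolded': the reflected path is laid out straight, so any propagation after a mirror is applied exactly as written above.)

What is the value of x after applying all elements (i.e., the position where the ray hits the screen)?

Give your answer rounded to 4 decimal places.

Answer: 69.1061

Derivation:
Initial: x=4.0000 theta=-0.5000
After 1 (propagate distance d=34): x=-13.0000 theta=-0.5000
After 2 (thin lens f=50): x=-13.0000 theta=-0.2400
After 3 (propagate distance d=18): x=-17.3200 theta=-0.2400
After 4 (thin lens f=20): x=-17.3200 theta=0.6260
After 5 (propagate distance d=6): x=-13.5640 theta=0.6260
After 6 (thin lens f=38): x=-13.5640 theta=4669/4750 (≈0.9829)
After 7 (propagate distance d=29): x=35486/2375 (≈14.9415) theta=4669/4750 (≈0.9829)
After 8 (thin lens f=-54): x=35486/2375 (≈14.9415) theta=161549/128250 (≈1.2596)
After 9 (propagate distance d=43 (to screen)): x=8862851/128250 (≈69.1061) theta=161549/128250 (≈1.2596)
Rounded to 4 decimal places: x = 69.1061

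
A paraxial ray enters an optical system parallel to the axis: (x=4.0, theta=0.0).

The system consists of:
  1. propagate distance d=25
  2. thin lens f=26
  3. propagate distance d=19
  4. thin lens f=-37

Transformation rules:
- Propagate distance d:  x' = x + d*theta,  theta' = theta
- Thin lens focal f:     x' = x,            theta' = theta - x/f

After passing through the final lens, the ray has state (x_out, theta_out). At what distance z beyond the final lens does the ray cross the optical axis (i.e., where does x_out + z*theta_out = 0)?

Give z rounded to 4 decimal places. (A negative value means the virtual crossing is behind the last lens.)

Initial: x=4.0000 theta=0.0000
After 1 (propagate distance d=25): x=4.0000 theta=0.0000
After 2 (thin lens f=26): x=4.0000 theta=-2/13 (≈-0.1538)
After 3 (propagate distance d=19): x=14/13 (≈1.0769) theta=-2/13 (≈-0.1538)
After 4 (thin lens f=-37): x=14/13 (≈1.0769) theta=-60/481 (≈-0.1247)
z_focus = -x_out/theta_out = -(14/13)/(-60/481) = 259/30 ≈ 8.6333
Rounded to 4 decimal places: z = 8.6333

Answer: 8.6333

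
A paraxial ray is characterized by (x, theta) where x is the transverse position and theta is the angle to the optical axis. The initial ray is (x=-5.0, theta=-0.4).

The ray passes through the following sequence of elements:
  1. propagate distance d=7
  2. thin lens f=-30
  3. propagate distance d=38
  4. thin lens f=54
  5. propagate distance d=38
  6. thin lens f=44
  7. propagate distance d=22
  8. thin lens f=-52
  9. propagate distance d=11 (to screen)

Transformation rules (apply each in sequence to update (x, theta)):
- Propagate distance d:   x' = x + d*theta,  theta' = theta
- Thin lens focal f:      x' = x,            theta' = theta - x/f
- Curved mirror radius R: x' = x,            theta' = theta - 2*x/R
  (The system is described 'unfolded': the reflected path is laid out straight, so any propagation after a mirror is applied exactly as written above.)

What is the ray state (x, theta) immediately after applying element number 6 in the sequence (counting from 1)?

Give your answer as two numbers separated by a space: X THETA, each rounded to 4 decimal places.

Answer: -34.8222 0.7403

Derivation:
Initial: x=-5.0000 theta=-0.4000
After 1 (propagate distance d=7): x=-7.8000 theta=-0.4000
After 2 (thin lens f=-30): x=-7.8000 theta=-0.6600
After 3 (propagate distance d=38): x=-32.8800 theta=-0.6600
After 4 (thin lens f=54): x=-32.8800 theta=-23/450 (≈-0.0511)
After 5 (propagate distance d=38): x=-1567/45 (≈-34.8222) theta=-23/450 (≈-0.0511)
After 6 (thin lens f=44): x=-1567/45 (≈-34.8222) theta=2443/3300 (≈0.7403)
Rounded to 4 decimal places: x = -34.8222, theta = 0.7403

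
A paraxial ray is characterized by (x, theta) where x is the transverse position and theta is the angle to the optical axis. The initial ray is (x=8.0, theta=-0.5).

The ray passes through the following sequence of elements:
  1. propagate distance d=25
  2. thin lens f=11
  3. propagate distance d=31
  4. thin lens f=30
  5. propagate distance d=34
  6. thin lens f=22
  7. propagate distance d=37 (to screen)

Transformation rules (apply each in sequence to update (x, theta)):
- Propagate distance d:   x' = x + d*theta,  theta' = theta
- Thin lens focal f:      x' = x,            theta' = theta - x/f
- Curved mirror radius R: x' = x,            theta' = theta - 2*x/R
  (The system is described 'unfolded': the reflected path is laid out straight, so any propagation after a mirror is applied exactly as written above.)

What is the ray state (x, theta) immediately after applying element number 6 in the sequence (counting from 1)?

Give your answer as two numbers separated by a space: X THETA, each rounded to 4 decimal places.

Answer: -2.1152 0.2492

Derivation:
Initial: x=8.0000 theta=-0.5000
After 1 (propagate distance d=25): x=-4.5000 theta=-0.5000
After 2 (thin lens f=11): x=-4.5000 theta=-1/11 (≈-0.0909)
After 3 (propagate distance d=31): x=-161/22 (≈-7.3182) theta=-1/11 (≈-0.0909)
After 4 (thin lens f=30): x=-161/22 (≈-7.3182) theta=101/660 (≈0.1530)
After 5 (propagate distance d=34): x=-349/165 (≈-2.1152) theta=101/660 (≈0.1530)
After 6 (thin lens f=22): x=-349/165 (≈-2.1152) theta=603/2420 (≈0.2492)
Rounded to 4 decimal places: x = -2.1152, theta = 0.2492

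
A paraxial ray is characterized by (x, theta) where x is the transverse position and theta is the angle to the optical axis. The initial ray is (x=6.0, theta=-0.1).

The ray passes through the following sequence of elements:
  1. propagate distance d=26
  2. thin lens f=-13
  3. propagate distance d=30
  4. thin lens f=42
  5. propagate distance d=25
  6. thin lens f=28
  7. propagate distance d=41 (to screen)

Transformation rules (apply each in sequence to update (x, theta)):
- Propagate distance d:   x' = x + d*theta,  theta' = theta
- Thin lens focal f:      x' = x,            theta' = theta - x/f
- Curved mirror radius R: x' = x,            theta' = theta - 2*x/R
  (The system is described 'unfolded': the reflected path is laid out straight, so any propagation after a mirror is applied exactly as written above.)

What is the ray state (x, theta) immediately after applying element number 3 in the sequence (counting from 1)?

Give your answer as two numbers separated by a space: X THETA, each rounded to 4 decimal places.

Answer: 8.2462 0.1615

Derivation:
Initial: x=6.0000 theta=-0.1000
After 1 (propagate distance d=26): x=3.4000 theta=-0.1000
After 2 (thin lens f=-13): x=3.4000 theta=21/130 (≈0.1615)
After 3 (propagate distance d=30): x=536/65 (≈8.2462) theta=21/130 (≈0.1615)
Rounded to 4 decimal places: x = 8.2462, theta = 0.1615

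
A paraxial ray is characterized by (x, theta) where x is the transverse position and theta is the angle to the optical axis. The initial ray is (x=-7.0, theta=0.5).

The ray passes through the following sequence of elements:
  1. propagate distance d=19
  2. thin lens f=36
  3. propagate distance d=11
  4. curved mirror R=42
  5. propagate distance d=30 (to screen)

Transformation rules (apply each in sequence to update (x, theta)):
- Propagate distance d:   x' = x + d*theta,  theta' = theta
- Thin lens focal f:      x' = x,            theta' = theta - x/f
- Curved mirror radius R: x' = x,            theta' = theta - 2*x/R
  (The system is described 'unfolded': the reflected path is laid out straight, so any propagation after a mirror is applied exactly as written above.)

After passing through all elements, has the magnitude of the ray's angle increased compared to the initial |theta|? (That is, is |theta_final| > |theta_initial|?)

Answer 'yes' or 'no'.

Answer: no

Derivation:
Initial: x=-7.0000 theta=0.5000
After 1 (propagate distance d=19): x=2.5000 theta=0.5000
After 2 (thin lens f=36): x=2.5000 theta=31/72 (≈0.4306)
After 3 (propagate distance d=11): x=521/72 (≈7.2361) theta=31/72 (≈0.4306)
After 4 (curved mirror R=42): x=521/72 (≈7.2361) theta=65/756 (≈0.0860)
After 5 (propagate distance d=30 (to screen)): x=1649/168 (≈9.8155) theta=65/756 (≈0.0860)
|theta_initial|=0.5000 |theta_final|=65/756 (≈0.0860) -> not increased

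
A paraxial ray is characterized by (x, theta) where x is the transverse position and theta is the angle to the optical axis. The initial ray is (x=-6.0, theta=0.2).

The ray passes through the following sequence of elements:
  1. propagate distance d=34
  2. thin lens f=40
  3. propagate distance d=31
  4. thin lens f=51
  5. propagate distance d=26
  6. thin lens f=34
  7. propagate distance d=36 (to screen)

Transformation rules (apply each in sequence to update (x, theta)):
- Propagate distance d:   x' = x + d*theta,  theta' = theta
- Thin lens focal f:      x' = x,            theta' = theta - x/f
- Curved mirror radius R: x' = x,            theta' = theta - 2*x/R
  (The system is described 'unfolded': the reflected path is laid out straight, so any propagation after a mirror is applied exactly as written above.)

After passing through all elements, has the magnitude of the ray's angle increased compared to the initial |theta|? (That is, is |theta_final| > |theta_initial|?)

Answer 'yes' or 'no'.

Answer: no

Derivation:
Initial: x=-6.0000 theta=0.2000
After 1 (propagate distance d=34): x=0.8000 theta=0.2000
After 2 (thin lens f=40): x=0.8000 theta=0.1800
After 3 (propagate distance d=31): x=6.3800 theta=0.1800
After 4 (thin lens f=51): x=6.3800 theta=14/255 (≈0.0549)
After 5 (propagate distance d=26): x=19909/2550 (≈7.8075) theta=14/255 (≈0.0549)
After 6 (thin lens f=34): x=19909/2550 (≈7.8075) theta=-15149/86700 (≈-0.1747)
After 7 (propagate distance d=36 (to screen)): x=65771/43350 (≈1.5172) theta=-15149/86700 (≈-0.1747)
|theta_initial|=0.2000 |theta_final|=15149/86700 (≈0.1747) -> not increased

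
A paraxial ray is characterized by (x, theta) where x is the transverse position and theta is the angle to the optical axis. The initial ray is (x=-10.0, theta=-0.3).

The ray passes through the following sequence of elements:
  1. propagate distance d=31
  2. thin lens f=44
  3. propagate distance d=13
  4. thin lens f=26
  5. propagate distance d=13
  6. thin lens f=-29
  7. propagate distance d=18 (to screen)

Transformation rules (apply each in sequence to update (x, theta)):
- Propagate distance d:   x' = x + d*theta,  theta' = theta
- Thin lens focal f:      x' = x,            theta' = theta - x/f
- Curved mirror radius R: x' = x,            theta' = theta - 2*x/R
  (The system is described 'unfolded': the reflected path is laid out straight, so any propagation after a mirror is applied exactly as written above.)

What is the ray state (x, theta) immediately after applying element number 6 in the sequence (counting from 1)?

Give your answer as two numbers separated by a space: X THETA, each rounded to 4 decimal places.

Initial: x=-10.0000 theta=-0.3000
After 1 (propagate distance d=31): x=-19.3000 theta=-0.3000
After 2 (thin lens f=44): x=-19.3000 theta=61/440 (≈0.1386)
After 3 (propagate distance d=13): x=-7699/440 (≈-17.4977) theta=61/440 (≈0.1386)
After 4 (thin lens f=26): x=-7699/440 (≈-17.4977) theta=1857/2288 (≈0.8116)
After 5 (propagate distance d=13): x=-6113/880 (≈-6.9466) theta=1857/2288 (≈0.8116)
After 6 (thin lens f=-29): x=-6113/880 (≈-6.9466) theta=47449/82940 (≈0.5721)
Rounded to 4 decimal places: x = -6.9466, theta = 0.5721

Answer: -6.9466 0.5721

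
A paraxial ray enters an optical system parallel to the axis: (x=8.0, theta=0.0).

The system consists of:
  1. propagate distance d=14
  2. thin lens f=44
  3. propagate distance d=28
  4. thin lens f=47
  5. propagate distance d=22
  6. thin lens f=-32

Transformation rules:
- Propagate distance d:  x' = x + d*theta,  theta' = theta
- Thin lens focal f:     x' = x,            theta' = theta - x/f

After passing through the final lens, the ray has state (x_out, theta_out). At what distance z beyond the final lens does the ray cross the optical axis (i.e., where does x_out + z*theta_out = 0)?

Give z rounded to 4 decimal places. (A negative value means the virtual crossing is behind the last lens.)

Answer: -7.6558

Derivation:
Initial: x=8.0000 theta=0.0000
After 1 (propagate distance d=14): x=8.0000 theta=0.0000
After 2 (thin lens f=44): x=8.0000 theta=-2/11 (≈-0.1818)
After 3 (propagate distance d=28): x=32/11 (≈2.9091) theta=-2/11 (≈-0.1818)
After 4 (thin lens f=47): x=32/11 (≈2.9091) theta=-126/517 (≈-0.2437)
After 5 (propagate distance d=22): x=-1268/517 (≈-2.4526) theta=-126/517 (≈-0.2437)
After 6 (thin lens f=-32): x=-1268/517 (≈-2.4526) theta=-1325/4136 (≈-0.3204)
z_focus = -x_out/theta_out = -(-1268/517)/(-1325/4136) = -10144/1325 ≈ -7.6558
Rounded to 4 decimal places: z = -7.6558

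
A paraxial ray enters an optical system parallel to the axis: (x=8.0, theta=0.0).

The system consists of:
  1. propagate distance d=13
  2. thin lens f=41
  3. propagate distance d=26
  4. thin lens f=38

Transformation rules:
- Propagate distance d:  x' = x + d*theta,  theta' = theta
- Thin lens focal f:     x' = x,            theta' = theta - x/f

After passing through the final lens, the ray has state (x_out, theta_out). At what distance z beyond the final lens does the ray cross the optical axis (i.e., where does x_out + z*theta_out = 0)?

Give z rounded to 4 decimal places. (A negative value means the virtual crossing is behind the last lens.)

Initial: x=8.0000 theta=0.0000
After 1 (propagate distance d=13): x=8.0000 theta=0.0000
After 2 (thin lens f=41): x=8.0000 theta=-8/41 (≈-0.1951)
After 3 (propagate distance d=26): x=120/41 (≈2.9268) theta=-8/41 (≈-0.1951)
After 4 (thin lens f=38): x=120/41 (≈2.9268) theta=-212/779 (≈-0.2721)
z_focus = -x_out/theta_out = -(120/41)/(-212/779) = 570/53 ≈ 10.7547
Rounded to 4 decimal places: z = 10.7547

Answer: 10.7547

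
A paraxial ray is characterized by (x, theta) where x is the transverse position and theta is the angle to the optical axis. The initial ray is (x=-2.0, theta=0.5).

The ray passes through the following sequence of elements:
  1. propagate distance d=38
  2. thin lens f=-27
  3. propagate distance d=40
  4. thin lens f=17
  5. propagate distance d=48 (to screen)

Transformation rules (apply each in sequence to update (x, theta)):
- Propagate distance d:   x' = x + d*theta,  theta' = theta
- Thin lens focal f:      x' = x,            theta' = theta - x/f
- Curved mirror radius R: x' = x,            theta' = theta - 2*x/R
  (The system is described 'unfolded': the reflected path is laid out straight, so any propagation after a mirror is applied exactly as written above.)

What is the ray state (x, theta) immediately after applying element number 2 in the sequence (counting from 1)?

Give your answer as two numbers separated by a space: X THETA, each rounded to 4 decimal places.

Initial: x=-2.0000 theta=0.5000
After 1 (propagate distance d=38): x=17.0000 theta=0.5000
After 2 (thin lens f=-27): x=17.0000 theta=61/54 (≈1.1296)
Rounded to 4 decimal places: x = 17.0000, theta = 1.1296

Answer: 17.0000 1.1296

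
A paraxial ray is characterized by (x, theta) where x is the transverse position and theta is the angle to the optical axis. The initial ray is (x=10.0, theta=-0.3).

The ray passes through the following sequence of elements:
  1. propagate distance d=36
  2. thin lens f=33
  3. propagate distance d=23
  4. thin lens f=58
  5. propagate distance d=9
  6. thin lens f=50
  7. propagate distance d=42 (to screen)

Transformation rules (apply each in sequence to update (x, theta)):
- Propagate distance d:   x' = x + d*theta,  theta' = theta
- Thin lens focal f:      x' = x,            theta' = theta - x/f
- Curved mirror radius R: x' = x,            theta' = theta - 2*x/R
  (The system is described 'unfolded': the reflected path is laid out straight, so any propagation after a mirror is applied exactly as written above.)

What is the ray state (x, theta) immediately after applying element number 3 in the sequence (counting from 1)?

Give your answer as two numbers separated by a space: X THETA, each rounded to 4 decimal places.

Answer: -7.1424 -0.2758

Derivation:
Initial: x=10.0000 theta=-0.3000
After 1 (propagate distance d=36): x=-0.8000 theta=-0.3000
After 2 (thin lens f=33): x=-0.8000 theta=-91/330 (≈-0.2758)
After 3 (propagate distance d=23): x=-2357/330 (≈-7.1424) theta=-91/330 (≈-0.2758)
Rounded to 4 decimal places: x = -7.1424, theta = -0.2758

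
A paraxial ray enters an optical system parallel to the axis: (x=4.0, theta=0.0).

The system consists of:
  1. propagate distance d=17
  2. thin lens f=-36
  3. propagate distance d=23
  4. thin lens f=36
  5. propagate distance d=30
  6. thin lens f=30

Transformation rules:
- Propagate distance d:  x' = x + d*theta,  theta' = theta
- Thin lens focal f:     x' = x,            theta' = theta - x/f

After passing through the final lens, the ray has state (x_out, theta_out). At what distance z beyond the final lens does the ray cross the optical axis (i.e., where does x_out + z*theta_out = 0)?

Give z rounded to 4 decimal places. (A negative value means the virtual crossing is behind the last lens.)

Answer: 20.2542

Derivation:
Initial: x=4.0000 theta=0.0000
After 1 (propagate distance d=17): x=4.0000 theta=0.0000
After 2 (thin lens f=-36): x=4.0000 theta=1/9 (≈0.1111)
After 3 (propagate distance d=23): x=59/9 (≈6.5556) theta=1/9 (≈0.1111)
After 4 (thin lens f=36): x=59/9 (≈6.5556) theta=-23/324 (≈-0.0710)
After 5 (propagate distance d=30): x=239/54 (≈4.4259) theta=-23/324 (≈-0.0710)
After 6 (thin lens f=30): x=239/54 (≈4.4259) theta=-59/270 (≈-0.2185)
z_focus = -x_out/theta_out = -(239/54)/(-59/270) = 1195/59 ≈ 20.2542
Rounded to 4 decimal places: z = 20.2542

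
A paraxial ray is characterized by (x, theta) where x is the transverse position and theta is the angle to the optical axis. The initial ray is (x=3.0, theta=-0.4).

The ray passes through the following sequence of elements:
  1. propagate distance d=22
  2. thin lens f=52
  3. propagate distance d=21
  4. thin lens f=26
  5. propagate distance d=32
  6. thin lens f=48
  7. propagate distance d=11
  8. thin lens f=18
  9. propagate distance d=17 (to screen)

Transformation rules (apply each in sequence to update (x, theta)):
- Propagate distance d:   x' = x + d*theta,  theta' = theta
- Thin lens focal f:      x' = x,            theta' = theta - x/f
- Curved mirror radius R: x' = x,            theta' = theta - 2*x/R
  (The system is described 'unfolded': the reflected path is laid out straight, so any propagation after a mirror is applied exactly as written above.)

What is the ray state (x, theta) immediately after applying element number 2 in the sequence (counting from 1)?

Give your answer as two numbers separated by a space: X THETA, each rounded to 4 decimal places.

Answer: -5.8000 -0.2885

Derivation:
Initial: x=3.0000 theta=-0.4000
After 1 (propagate distance d=22): x=-5.8000 theta=-0.4000
After 2 (thin lens f=52): x=-5.8000 theta=-15/52 (≈-0.2885)
Rounded to 4 decimal places: x = -5.8000, theta = -0.2885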